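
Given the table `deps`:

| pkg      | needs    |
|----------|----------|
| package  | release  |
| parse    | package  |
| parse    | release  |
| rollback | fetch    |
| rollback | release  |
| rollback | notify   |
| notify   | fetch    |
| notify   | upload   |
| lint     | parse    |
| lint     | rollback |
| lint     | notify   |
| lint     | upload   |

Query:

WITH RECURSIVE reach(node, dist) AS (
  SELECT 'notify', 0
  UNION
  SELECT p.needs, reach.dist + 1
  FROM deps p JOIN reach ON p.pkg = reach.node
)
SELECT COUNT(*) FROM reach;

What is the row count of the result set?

Base: (notify, dist=0).
Iteration 1: edges from {notify} -> (fetch, dist=1), (upload, dist=1).
Iteration 2: no outgoing edges from {fetch,upload}; recursion stops.
Total rows emitted: 3.

3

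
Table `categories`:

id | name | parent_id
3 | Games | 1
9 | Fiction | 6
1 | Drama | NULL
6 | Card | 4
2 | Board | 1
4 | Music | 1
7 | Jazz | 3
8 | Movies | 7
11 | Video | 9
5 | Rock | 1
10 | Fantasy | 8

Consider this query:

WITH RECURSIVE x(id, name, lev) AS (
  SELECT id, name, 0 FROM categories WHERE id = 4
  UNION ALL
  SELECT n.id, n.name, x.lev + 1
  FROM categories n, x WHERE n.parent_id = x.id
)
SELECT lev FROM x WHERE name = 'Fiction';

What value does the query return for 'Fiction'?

Base: id=4 (Music) at lev 0.
Iteration 1: rows with parent_id in {4} -> Card (id 6, lev 1).
Iteration 2: rows with parent_id in {6} -> Fiction (id 9, lev 2).
Iteration 3: rows with parent_id in {9} -> Video (id 11, lev 3).
Iteration 4: no rows with parent_id in {11}; recursion stops.

2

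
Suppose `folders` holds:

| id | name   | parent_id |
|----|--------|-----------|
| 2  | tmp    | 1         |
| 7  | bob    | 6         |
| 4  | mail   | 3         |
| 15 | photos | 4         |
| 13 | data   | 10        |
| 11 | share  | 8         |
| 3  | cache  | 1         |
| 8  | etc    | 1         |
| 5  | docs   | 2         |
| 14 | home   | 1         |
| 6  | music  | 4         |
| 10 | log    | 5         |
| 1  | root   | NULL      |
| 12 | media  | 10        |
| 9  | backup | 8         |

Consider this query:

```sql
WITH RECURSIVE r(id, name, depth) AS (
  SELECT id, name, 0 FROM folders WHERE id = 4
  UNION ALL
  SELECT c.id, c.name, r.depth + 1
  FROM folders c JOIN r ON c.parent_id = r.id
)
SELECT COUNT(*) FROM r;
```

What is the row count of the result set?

4

Base: id=4 (mail) at depth 0.
Iteration 1: rows with parent_id in {4} -> music (id 6, depth 1), photos (id 15, depth 1).
Iteration 2: rows with parent_id in {6,15} -> bob (id 7, depth 2).
Iteration 3: no rows with parent_id in {7}; recursion stops.
Total rows emitted: 4.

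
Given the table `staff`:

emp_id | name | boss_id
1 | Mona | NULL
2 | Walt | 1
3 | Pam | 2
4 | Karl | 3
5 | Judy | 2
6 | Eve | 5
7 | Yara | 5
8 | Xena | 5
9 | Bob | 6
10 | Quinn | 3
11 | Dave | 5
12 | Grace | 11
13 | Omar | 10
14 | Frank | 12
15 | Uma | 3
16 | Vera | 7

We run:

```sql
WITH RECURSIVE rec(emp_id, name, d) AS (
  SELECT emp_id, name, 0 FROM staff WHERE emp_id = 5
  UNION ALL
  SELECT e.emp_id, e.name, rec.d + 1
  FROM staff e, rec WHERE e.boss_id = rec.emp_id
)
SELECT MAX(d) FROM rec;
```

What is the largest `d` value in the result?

Base: emp_id=5 (Judy) at d 0.
Iteration 1: rows with boss_id in {5} -> Eve (id 6, d 1), Yara (id 7, d 1), Xena (id 8, d 1), Dave (id 11, d 1).
Iteration 2: rows with boss_id in {6,7,8,11} -> Bob (id 9, d 2), Grace (id 12, d 2), Vera (id 16, d 2).
Iteration 3: rows with boss_id in {9,12,16} -> Frank (id 14, d 3).
Iteration 4: no rows with boss_id in {14}; recursion stops.
d values: 0, 1, 1, 1, 1, 2, 2, 2, 3; the maximum is 3.

3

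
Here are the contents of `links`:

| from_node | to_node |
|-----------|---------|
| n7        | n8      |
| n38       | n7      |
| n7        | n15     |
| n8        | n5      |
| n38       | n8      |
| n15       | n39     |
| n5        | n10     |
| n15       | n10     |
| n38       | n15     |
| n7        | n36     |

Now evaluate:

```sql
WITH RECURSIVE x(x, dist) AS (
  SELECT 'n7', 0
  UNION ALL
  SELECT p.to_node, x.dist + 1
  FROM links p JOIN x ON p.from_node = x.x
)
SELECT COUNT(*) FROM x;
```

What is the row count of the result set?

8

Base: (n7, dist=0).
Iteration 1: edges from {n7} -> (n15, dist=1), (n36, dist=1), (n8, dist=1).
Iteration 2: edges from {n15,n36,n8} -> (n10, dist=2), (n39, dist=2), (n5, dist=2).
Iteration 3: edges from {n10,n39,n5} -> (n10, dist=3).
Iteration 4: no outgoing edges from {n10}; recursion stops.
Total rows emitted: 8.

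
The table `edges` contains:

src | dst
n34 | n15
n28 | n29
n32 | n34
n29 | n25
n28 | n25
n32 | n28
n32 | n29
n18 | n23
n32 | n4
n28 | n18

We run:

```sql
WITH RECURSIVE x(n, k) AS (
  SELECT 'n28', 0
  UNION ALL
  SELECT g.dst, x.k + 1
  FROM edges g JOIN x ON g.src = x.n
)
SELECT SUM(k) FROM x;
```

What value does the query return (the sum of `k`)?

7

Base: (n28, k=0).
Iteration 1: edges from {n28} -> (n18, k=1), (n25, k=1), (n29, k=1).
Iteration 2: edges from {n18,n25,n29} -> (n23, k=2), (n25, k=2).
Iteration 3: no outgoing edges from {n23,n25}; recursion stops.
SUM(k) = 0 + 1 + 1 + 1 + 2 + 2 = 7.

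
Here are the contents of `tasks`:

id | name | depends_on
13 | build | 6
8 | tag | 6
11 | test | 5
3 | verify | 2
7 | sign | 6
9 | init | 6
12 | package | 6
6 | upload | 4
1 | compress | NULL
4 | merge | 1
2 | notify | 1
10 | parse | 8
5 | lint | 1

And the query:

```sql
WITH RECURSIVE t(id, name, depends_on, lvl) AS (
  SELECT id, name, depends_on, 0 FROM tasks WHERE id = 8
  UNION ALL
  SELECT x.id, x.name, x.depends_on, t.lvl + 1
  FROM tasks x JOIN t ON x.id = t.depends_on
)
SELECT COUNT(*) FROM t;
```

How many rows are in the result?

Base: id=8 (tag), depends_on=6, lvl 0.
Iteration 1: join on id=6 -> upload (id 6, depends_on=4, lvl 1).
Iteration 2: join on id=4 -> merge (id 4, depends_on=1, lvl 2).
Iteration 3: join on id=1 -> compress (id 1, depends_on=NULL, lvl 3).
Iteration 4: depends_on is NULL; no match; recursion stops.
Total rows emitted: 4.

4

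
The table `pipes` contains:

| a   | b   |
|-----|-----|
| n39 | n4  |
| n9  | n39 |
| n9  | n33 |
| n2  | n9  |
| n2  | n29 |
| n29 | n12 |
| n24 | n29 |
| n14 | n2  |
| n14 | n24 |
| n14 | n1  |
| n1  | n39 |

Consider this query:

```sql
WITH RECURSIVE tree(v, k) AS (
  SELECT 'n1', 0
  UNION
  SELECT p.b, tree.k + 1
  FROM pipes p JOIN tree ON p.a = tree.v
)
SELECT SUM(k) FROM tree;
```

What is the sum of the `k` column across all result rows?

3

Base: (n1, k=0).
Iteration 1: edges from {n1} -> (n39, k=1).
Iteration 2: edges from {n39} -> (n4, k=2).
Iteration 3: no outgoing edges from {n4}; recursion stops.
SUM(k) = 0 + 1 + 2 = 3.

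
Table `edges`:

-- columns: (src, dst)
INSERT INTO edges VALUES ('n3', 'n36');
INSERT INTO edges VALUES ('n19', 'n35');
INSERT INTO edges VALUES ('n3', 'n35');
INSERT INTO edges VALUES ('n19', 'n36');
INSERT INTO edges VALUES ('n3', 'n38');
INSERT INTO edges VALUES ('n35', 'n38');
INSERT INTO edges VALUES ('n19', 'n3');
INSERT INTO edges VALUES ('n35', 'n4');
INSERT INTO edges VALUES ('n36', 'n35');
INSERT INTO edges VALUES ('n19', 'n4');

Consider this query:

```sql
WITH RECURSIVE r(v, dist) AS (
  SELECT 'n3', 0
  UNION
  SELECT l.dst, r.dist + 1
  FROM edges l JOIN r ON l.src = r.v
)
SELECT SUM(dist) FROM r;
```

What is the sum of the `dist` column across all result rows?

15

Base: (n3, dist=0).
Iteration 1: edges from {n3} -> (n35, dist=1), (n36, dist=1), (n38, dist=1).
Iteration 2: edges from {n35,n36,n38} -> (n35, dist=2), (n38, dist=2), (n4, dist=2).
Iteration 3: edges from {n35,n38,n4} -> (n38, dist=3), (n4, dist=3).
Iteration 4: no outgoing edges from {n38,n4}; recursion stops.
SUM(dist) = 0 + 1 + 1 + 1 + 2 + 2 + 2 + 3 + 3 = 15.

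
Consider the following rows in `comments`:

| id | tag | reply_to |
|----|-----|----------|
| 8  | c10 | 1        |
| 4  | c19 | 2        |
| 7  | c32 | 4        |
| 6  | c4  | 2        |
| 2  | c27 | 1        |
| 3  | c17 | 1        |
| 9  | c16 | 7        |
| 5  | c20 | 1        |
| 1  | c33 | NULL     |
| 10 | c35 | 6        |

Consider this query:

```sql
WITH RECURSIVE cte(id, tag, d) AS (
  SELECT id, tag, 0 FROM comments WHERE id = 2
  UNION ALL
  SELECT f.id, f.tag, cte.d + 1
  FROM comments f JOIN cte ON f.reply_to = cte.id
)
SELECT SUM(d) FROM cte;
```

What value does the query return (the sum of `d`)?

Base: id=2 (c27) at d 0.
Iteration 1: rows with reply_to in {2} -> c19 (id 4, d 1), c4 (id 6, d 1).
Iteration 2: rows with reply_to in {4,6} -> c32 (id 7, d 2), c35 (id 10, d 2).
Iteration 3: rows with reply_to in {7,10} -> c16 (id 9, d 3).
Iteration 4: no rows with reply_to in {9}; recursion stops.
SUM(d) = 0 + 1 + 1 + 2 + 2 + 3 = 9.

9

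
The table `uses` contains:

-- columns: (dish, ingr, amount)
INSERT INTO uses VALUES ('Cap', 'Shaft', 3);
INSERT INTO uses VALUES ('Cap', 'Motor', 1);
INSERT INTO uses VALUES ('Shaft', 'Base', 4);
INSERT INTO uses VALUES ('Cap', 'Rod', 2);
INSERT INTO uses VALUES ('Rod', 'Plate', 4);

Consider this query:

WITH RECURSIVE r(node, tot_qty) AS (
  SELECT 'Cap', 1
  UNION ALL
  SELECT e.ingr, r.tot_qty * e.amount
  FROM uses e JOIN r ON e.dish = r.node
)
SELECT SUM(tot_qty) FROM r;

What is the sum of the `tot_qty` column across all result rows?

Base: (Cap, tot_qty=1).
Iteration 1: components of {Cap} -> Motor = 1*1 = 1, Rod = 1*2 = 2, Shaft = 1*3 = 3.
Iteration 2: components of {Motor,Rod,Shaft} -> Base = 3*4 = 12, Plate = 2*4 = 8.
Iteration 3: no further components; recursion stops.
SUM(tot_qty) = 1 + 3 + 1 + 2 + 12 + 8 = 27.

27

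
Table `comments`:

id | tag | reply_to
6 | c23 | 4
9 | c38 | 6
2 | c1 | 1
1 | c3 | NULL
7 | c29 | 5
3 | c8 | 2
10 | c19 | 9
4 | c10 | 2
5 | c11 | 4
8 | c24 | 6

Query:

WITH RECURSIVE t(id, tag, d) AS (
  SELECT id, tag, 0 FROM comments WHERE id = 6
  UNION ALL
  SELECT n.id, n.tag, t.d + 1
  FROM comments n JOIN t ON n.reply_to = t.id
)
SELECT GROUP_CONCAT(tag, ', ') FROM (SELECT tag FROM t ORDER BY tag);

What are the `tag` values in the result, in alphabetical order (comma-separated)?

c19, c23, c24, c38

Base: id=6 (c23) at d 0.
Iteration 1: rows with reply_to in {6} -> c24 (id 8, d 1), c38 (id 9, d 1).
Iteration 2: rows with reply_to in {8,9} -> c19 (id 10, d 2).
Iteration 3: no rows with reply_to in {10}; recursion stops.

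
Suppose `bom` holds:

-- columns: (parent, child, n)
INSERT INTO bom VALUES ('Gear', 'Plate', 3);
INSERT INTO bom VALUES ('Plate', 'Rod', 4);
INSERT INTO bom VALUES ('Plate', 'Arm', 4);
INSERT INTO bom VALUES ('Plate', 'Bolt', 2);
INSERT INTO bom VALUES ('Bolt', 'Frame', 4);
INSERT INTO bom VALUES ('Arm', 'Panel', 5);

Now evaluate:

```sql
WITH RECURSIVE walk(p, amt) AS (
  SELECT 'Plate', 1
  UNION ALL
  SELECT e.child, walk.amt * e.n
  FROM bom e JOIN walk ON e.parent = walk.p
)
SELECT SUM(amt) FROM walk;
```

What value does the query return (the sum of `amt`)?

Base: (Plate, amt=1).
Iteration 1: components of {Plate} -> Arm = 1*4 = 4, Bolt = 1*2 = 2, Rod = 1*4 = 4.
Iteration 2: components of {Arm,Bolt,Rod} -> Frame = 2*4 = 8, Panel = 4*5 = 20.
Iteration 3: no further components; recursion stops.
SUM(amt) = 1 + 4 + 4 + 2 + 20 + 8 = 39.

39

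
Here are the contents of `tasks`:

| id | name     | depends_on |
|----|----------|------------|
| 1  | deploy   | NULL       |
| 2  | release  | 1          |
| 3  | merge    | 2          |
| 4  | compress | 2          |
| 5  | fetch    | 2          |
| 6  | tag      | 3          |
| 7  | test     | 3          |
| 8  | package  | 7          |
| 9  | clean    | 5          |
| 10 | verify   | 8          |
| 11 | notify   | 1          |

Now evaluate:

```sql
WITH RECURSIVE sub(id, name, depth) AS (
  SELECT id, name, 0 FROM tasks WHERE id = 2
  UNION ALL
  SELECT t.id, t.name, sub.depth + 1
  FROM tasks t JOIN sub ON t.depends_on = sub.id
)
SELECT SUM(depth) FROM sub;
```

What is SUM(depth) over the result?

16

Base: id=2 (release) at depth 0.
Iteration 1: rows with depends_on in {2} -> merge (id 3, depth 1), compress (id 4, depth 1), fetch (id 5, depth 1).
Iteration 2: rows with depends_on in {3,4,5} -> tag (id 6, depth 2), test (id 7, depth 2), clean (id 9, depth 2).
Iteration 3: rows with depends_on in {6,7,9} -> package (id 8, depth 3).
Iteration 4: rows with depends_on in {8} -> verify (id 10, depth 4).
Iteration 5: no rows with depends_on in {10}; recursion stops.
SUM(depth) = 0 + 1 + 1 + 1 + 2 + 2 + 2 + 3 + 4 = 16.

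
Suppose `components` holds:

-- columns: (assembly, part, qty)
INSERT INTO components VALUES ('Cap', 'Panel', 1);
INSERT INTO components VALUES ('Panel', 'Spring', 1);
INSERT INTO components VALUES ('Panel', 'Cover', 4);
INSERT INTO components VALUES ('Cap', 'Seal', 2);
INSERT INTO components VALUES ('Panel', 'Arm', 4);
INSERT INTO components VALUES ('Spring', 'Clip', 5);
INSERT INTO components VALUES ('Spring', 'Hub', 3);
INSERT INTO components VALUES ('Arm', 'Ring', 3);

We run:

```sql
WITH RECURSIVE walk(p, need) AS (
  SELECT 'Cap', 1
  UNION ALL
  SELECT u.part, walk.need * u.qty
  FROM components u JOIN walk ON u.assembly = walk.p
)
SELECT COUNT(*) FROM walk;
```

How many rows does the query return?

Base: (Cap, need=1).
Iteration 1: components of {Cap} -> Panel = 1*1 = 1, Seal = 1*2 = 2.
Iteration 2: components of {Panel,Seal} -> Arm = 1*4 = 4, Cover = 1*4 = 4, Spring = 1*1 = 1.
Iteration 3: components of {Arm,Cover,Spring} -> Clip = 1*5 = 5, Hub = 1*3 = 3, Ring = 4*3 = 12.
Iteration 4: no further components; recursion stops.
Total rows emitted: 9.

9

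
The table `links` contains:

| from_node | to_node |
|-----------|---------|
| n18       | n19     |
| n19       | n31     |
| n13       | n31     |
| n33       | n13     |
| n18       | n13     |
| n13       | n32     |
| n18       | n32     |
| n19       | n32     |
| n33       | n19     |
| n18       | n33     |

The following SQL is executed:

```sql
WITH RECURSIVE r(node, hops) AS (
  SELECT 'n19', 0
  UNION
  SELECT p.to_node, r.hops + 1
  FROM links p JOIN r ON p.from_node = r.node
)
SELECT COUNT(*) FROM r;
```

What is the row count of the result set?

Base: (n19, hops=0).
Iteration 1: edges from {n19} -> (n31, hops=1), (n32, hops=1).
Iteration 2: no outgoing edges from {n31,n32}; recursion stops.
Total rows emitted: 3.

3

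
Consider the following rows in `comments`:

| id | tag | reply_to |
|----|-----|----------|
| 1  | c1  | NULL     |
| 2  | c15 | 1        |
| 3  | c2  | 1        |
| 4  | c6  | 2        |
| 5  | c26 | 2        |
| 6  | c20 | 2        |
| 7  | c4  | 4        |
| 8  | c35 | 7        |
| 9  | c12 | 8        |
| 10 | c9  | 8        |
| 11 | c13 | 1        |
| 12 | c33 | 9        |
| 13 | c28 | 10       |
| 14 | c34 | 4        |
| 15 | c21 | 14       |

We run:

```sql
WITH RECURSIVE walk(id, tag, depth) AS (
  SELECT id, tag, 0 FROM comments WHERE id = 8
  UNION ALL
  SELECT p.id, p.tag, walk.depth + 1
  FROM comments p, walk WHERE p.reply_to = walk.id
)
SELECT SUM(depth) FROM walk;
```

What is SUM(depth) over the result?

6

Base: id=8 (c35) at depth 0.
Iteration 1: rows with reply_to in {8} -> c12 (id 9, depth 1), c9 (id 10, depth 1).
Iteration 2: rows with reply_to in {9,10} -> c33 (id 12, depth 2), c28 (id 13, depth 2).
Iteration 3: no rows with reply_to in {12,13}; recursion stops.
SUM(depth) = 0 + 1 + 1 + 2 + 2 = 6.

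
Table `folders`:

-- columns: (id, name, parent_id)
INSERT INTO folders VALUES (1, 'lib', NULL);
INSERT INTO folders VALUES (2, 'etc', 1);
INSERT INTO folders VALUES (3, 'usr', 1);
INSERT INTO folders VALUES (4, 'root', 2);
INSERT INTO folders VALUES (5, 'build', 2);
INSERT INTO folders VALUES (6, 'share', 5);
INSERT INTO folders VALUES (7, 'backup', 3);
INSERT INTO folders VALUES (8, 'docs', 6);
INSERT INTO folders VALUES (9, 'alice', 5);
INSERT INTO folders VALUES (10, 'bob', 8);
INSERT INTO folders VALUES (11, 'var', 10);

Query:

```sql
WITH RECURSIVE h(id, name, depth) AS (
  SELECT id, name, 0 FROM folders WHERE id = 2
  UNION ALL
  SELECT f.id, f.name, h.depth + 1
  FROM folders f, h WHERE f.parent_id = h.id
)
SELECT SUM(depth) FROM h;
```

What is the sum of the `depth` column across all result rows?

18

Base: id=2 (etc) at depth 0.
Iteration 1: rows with parent_id in {2} -> root (id 4, depth 1), build (id 5, depth 1).
Iteration 2: rows with parent_id in {4,5} -> share (id 6, depth 2), alice (id 9, depth 2).
Iteration 3: rows with parent_id in {6,9} -> docs (id 8, depth 3).
Iteration 4: rows with parent_id in {8} -> bob (id 10, depth 4).
Iteration 5: rows with parent_id in {10} -> var (id 11, depth 5).
Iteration 6: no rows with parent_id in {11}; recursion stops.
SUM(depth) = 0 + 1 + 1 + 2 + 2 + 3 + 4 + 5 = 18.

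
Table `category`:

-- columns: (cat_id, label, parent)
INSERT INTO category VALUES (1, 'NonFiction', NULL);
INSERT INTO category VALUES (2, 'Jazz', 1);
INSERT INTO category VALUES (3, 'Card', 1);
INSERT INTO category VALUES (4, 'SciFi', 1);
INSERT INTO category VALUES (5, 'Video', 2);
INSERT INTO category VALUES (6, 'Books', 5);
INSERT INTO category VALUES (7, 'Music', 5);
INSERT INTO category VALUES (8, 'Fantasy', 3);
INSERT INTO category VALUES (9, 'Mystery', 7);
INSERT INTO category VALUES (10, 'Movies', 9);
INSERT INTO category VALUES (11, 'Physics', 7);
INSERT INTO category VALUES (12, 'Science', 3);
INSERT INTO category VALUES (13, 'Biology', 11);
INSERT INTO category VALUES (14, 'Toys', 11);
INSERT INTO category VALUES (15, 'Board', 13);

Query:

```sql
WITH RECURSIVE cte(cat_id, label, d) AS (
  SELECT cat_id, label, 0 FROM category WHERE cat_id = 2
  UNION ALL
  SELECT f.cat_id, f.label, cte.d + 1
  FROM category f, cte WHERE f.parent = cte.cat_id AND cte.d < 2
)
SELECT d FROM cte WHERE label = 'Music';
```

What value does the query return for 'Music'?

Base: cat_id=2 (Jazz) at d 0.
Iteration 1: rows with parent in {2} -> Video (id 5, d 1).
Iteration 2: rows with parent in {5} -> Books (id 6, d 2), Music (id 7, d 2).
Iteration 3: d < 2 fails for all current rows; recursion stops.

2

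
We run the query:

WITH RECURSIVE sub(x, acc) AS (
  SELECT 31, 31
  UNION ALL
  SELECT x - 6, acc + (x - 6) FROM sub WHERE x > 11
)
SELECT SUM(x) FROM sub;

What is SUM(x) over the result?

Base: x=31, acc=31.
Iteration 1: 31 > 11 holds -> x = 31 - 6 = 25, acc = 31 + 25 = 56.
Iteration 2: 25 > 11 holds -> x = 25 - 6 = 19, acc = 56 + 19 = 75.
Iteration 3: 19 > 11 holds -> x = 19 - 6 = 13, acc = 75 + 13 = 88.
Iteration 4: 13 > 11 holds -> x = 13 - 6 = 7, acc = 88 + 7 = 95.
Iteration 5: 7 > 11 fails; recursion stops.
SUM(x) = 31 + 25 + 19 + 13 + 7 = 95.

95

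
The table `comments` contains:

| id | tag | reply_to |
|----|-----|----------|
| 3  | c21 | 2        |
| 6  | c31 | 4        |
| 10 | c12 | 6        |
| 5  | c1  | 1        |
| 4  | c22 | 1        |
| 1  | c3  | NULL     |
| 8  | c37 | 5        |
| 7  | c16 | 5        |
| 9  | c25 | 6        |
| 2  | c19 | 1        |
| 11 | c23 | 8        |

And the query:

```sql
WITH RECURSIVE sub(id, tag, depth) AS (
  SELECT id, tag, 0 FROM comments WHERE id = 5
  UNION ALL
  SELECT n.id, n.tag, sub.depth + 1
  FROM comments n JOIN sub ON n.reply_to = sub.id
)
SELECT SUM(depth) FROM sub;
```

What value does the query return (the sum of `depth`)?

Base: id=5 (c1) at depth 0.
Iteration 1: rows with reply_to in {5} -> c16 (id 7, depth 1), c37 (id 8, depth 1).
Iteration 2: rows with reply_to in {7,8} -> c23 (id 11, depth 2).
Iteration 3: no rows with reply_to in {11}; recursion stops.
SUM(depth) = 0 + 1 + 1 + 2 = 4.

4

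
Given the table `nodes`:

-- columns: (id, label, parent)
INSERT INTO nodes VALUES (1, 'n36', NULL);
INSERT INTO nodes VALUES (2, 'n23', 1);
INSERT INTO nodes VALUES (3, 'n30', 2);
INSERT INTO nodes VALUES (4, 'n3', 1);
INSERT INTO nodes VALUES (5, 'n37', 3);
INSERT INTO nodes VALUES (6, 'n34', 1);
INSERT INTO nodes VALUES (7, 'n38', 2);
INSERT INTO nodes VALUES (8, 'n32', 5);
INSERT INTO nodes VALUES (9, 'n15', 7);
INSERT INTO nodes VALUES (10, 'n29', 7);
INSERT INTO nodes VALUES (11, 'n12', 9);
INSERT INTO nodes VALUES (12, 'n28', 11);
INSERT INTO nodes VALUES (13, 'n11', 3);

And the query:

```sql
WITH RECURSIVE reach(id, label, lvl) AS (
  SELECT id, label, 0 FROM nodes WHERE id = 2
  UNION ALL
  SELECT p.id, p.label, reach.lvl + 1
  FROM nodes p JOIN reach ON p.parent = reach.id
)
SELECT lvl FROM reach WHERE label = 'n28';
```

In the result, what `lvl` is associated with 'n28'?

4

Base: id=2 (n23) at lvl 0.
Iteration 1: rows with parent in {2} -> n30 (id 3, lvl 1), n38 (id 7, lvl 1).
Iteration 2: rows with parent in {3,7} -> n37 (id 5, lvl 2), n15 (id 9, lvl 2), n29 (id 10, lvl 2), n11 (id 13, lvl 2).
Iteration 3: rows with parent in {5,9,10,13} -> n32 (id 8, lvl 3), n12 (id 11, lvl 3).
Iteration 4: rows with parent in {8,11} -> n28 (id 12, lvl 4).
Iteration 5: no rows with parent in {12}; recursion stops.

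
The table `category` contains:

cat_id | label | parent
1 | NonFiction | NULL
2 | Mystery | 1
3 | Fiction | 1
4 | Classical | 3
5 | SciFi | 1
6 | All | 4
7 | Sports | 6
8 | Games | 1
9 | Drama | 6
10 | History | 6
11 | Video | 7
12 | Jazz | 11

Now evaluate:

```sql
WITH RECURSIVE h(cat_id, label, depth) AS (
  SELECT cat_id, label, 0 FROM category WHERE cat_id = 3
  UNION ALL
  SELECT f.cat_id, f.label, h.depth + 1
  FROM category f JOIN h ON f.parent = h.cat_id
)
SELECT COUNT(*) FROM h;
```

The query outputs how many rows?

Base: cat_id=3 (Fiction) at depth 0.
Iteration 1: rows with parent in {3} -> Classical (id 4, depth 1).
Iteration 2: rows with parent in {4} -> All (id 6, depth 2).
Iteration 3: rows with parent in {6} -> Sports (id 7, depth 3), Drama (id 9, depth 3), History (id 10, depth 3).
Iteration 4: rows with parent in {7,9,10} -> Video (id 11, depth 4).
Iteration 5: rows with parent in {11} -> Jazz (id 12, depth 5).
Iteration 6: no rows with parent in {12}; recursion stops.
Total rows emitted: 8.

8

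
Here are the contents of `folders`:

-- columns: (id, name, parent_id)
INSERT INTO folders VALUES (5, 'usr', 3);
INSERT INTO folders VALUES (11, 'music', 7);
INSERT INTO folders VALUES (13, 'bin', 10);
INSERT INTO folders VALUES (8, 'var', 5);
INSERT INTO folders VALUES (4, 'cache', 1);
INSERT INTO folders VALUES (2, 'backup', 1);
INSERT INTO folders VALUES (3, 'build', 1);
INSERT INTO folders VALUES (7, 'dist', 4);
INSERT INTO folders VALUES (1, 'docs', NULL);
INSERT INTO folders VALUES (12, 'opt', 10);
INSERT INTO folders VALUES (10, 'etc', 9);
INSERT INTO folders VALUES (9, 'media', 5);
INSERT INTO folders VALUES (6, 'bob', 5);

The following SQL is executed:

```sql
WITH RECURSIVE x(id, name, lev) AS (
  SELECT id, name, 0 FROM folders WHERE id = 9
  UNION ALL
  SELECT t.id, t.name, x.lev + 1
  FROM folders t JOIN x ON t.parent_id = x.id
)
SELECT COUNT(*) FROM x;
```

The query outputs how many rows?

Base: id=9 (media) at lev 0.
Iteration 1: rows with parent_id in {9} -> etc (id 10, lev 1).
Iteration 2: rows with parent_id in {10} -> opt (id 12, lev 2), bin (id 13, lev 2).
Iteration 3: no rows with parent_id in {12,13}; recursion stops.
Total rows emitted: 4.

4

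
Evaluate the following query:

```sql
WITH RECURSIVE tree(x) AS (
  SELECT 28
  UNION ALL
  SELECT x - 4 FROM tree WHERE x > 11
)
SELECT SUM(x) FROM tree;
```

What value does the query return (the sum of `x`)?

108

Base: x=28.
Iteration 1: 28 > 11 holds -> x = 28 - 4 = 24.
Iteration 2: 24 > 11 holds -> x = 24 - 4 = 20.
Iteration 3: 20 > 11 holds -> x = 20 - 4 = 16.
Iteration 4: 16 > 11 holds -> x = 16 - 4 = 12.
Iteration 5: 12 > 11 holds -> x = 12 - 4 = 8.
Iteration 6: 8 > 11 fails; recursion stops.
SUM(x) = 28 + 24 + 20 + 16 + 12 + 8 = 108.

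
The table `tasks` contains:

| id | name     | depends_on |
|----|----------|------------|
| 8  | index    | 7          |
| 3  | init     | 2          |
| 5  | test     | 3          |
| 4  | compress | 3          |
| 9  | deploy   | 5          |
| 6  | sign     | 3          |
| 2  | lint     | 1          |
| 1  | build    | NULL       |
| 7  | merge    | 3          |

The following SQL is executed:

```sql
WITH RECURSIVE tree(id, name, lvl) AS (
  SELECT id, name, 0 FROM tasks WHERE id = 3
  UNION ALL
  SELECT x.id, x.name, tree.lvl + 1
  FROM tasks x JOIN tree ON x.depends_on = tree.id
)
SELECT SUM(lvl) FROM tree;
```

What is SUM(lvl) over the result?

Base: id=3 (init) at lvl 0.
Iteration 1: rows with depends_on in {3} -> compress (id 4, lvl 1), test (id 5, lvl 1), sign (id 6, lvl 1), merge (id 7, lvl 1).
Iteration 2: rows with depends_on in {4,5,6,7} -> index (id 8, lvl 2), deploy (id 9, lvl 2).
Iteration 3: no rows with depends_on in {8,9}; recursion stops.
SUM(lvl) = 0 + 1 + 1 + 1 + 1 + 2 + 2 = 8.

8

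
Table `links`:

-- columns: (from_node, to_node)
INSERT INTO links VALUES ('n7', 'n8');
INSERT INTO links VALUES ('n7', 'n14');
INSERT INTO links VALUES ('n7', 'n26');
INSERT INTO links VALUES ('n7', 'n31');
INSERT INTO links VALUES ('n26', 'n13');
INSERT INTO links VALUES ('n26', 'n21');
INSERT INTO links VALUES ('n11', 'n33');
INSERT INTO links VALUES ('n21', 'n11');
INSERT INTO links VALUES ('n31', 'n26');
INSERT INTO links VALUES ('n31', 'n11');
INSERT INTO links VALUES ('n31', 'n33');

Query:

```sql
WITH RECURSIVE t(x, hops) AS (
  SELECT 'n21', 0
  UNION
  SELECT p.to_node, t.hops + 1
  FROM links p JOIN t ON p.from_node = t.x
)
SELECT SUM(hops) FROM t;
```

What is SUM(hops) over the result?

Base: (n21, hops=0).
Iteration 1: edges from {n21} -> (n11, hops=1).
Iteration 2: edges from {n11} -> (n33, hops=2).
Iteration 3: no outgoing edges from {n33}; recursion stops.
SUM(hops) = 0 + 1 + 2 = 3.

3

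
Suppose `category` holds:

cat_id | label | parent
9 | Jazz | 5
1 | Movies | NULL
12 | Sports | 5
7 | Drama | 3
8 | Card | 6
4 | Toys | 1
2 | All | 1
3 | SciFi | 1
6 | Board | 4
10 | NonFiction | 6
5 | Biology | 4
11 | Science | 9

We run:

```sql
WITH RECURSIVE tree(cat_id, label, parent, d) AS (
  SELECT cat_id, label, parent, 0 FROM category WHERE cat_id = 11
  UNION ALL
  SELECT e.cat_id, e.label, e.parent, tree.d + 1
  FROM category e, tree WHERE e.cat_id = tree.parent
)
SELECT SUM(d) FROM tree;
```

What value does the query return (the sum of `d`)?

10

Base: cat_id=11 (Science), parent=9, d 0.
Iteration 1: join on cat_id=9 -> Jazz (id 9, parent=5, d 1).
Iteration 2: join on cat_id=5 -> Biology (id 5, parent=4, d 2).
Iteration 3: join on cat_id=4 -> Toys (id 4, parent=1, d 3).
Iteration 4: join on cat_id=1 -> Movies (id 1, parent=NULL, d 4).
Iteration 5: parent is NULL; no match; recursion stops.
SUM(d) = 0 + 1 + 2 + 3 + 4 = 10.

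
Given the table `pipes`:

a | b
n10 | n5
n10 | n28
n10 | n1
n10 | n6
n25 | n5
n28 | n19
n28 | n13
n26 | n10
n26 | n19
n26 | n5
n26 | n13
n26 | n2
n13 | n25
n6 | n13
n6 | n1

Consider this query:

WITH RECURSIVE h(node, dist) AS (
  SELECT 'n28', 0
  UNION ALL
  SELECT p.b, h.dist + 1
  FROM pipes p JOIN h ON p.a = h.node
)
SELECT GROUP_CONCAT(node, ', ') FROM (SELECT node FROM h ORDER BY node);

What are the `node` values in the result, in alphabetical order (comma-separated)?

Base: (n28, dist=0).
Iteration 1: edges from {n28} -> (n13, dist=1), (n19, dist=1).
Iteration 2: edges from {n13,n19} -> (n25, dist=2).
Iteration 3: edges from {n25} -> (n5, dist=3).
Iteration 4: no outgoing edges from {n5}; recursion stops.

n13, n19, n25, n28, n5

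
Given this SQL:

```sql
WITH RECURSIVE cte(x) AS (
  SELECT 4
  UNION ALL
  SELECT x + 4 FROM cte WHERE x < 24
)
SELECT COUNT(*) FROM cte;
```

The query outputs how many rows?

6

Base: x=4.
Iteration 1: 4 < 24 holds -> x = 4 + 4 = 8.
Iteration 2: 8 < 24 holds -> x = 8 + 4 = 12.
Iteration 3: 12 < 24 holds -> x = 12 + 4 = 16.
Iteration 4: 16 < 24 holds -> x = 16 + 4 = 20.
Iteration 5: 20 < 24 holds -> x = 20 + 4 = 24.
Iteration 6: 24 < 24 fails; recursion stops.
Total rows emitted: 6.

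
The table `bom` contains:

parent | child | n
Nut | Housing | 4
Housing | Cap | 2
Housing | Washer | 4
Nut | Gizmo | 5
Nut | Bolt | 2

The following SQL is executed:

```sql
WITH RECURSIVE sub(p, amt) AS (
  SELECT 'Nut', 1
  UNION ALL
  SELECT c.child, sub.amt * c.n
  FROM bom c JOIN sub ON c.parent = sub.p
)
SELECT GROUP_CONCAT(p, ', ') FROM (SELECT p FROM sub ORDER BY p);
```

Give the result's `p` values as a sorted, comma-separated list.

Bolt, Cap, Gizmo, Housing, Nut, Washer

Base: (Nut, amt=1).
Iteration 1: components of {Nut} -> Bolt = 1*2 = 2, Gizmo = 1*5 = 5, Housing = 1*4 = 4.
Iteration 2: components of {Bolt,Gizmo,Housing} -> Cap = 4*2 = 8, Washer = 4*4 = 16.
Iteration 3: no further components; recursion stops.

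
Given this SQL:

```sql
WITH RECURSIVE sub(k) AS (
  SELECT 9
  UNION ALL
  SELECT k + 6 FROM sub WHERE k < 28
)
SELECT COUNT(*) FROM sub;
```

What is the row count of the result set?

5

Base: k=9.
Iteration 1: 9 < 28 holds -> k = 9 + 6 = 15.
Iteration 2: 15 < 28 holds -> k = 15 + 6 = 21.
Iteration 3: 21 < 28 holds -> k = 21 + 6 = 27.
Iteration 4: 27 < 28 holds -> k = 27 + 6 = 33.
Iteration 5: 33 < 28 fails; recursion stops.
Total rows emitted: 5.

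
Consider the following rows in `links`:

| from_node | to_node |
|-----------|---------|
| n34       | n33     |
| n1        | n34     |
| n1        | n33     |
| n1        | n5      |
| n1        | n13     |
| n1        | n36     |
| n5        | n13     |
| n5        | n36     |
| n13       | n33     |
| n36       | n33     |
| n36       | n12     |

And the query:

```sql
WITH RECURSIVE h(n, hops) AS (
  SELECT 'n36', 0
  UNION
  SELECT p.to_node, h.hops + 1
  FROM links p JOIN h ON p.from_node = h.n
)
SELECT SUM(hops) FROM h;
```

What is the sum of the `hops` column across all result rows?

Base: (n36, hops=0).
Iteration 1: edges from {n36} -> (n12, hops=1), (n33, hops=1).
Iteration 2: no outgoing edges from {n12,n33}; recursion stops.
SUM(hops) = 0 + 1 + 1 = 2.

2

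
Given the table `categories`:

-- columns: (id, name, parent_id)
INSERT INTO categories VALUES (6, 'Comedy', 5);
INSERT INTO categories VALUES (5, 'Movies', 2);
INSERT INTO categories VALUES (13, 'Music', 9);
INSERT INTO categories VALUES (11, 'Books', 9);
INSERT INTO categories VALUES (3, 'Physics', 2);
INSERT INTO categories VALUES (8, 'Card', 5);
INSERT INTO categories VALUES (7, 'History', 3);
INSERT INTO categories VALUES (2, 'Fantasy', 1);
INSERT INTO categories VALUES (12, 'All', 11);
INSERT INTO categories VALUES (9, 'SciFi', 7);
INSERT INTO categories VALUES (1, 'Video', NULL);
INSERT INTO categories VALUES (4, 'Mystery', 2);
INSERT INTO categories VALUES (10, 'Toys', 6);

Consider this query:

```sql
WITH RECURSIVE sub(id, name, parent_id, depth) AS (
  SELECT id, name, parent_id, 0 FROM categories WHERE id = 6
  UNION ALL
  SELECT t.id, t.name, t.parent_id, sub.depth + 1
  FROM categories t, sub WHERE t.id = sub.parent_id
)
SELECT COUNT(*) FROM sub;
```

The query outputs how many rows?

4

Base: id=6 (Comedy), parent_id=5, depth 0.
Iteration 1: join on id=5 -> Movies (id 5, parent_id=2, depth 1).
Iteration 2: join on id=2 -> Fantasy (id 2, parent_id=1, depth 2).
Iteration 3: join on id=1 -> Video (id 1, parent_id=NULL, depth 3).
Iteration 4: parent_id is NULL; no match; recursion stops.
Total rows emitted: 4.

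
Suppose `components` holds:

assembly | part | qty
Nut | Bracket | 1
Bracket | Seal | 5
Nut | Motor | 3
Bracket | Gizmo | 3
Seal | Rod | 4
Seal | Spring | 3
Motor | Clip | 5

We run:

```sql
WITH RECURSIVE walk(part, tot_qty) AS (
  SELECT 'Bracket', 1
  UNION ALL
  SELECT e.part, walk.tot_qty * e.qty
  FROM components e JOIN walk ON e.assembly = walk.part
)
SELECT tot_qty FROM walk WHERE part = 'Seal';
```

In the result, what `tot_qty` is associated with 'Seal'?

Base: (Bracket, tot_qty=1).
Iteration 1: components of {Bracket} -> Gizmo = 1*3 = 3, Seal = 1*5 = 5.
Iteration 2: components of {Gizmo,Seal} -> Rod = 5*4 = 20, Spring = 5*3 = 15.
Iteration 3: no further components; recursion stops.

5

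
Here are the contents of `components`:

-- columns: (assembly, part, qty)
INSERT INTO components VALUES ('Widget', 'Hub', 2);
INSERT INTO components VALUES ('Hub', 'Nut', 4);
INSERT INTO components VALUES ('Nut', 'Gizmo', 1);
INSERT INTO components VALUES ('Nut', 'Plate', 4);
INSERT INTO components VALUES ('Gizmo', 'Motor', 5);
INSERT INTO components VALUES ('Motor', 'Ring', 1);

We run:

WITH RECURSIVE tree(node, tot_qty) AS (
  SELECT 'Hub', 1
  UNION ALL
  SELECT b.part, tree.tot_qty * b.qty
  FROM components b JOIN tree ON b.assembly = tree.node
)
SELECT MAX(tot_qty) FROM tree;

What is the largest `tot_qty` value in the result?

20

Base: (Hub, tot_qty=1).
Iteration 1: components of {Hub} -> Nut = 1*4 = 4.
Iteration 2: components of {Nut} -> Gizmo = 4*1 = 4, Plate = 4*4 = 16.
Iteration 3: components of {Gizmo,Plate} -> Motor = 4*5 = 20.
Iteration 4: components of {Motor} -> Ring = 20*1 = 20.
Iteration 5: no further components; recursion stops.
tot_qty values: 1, 4, 4, 16, 20, 20; the maximum is 20.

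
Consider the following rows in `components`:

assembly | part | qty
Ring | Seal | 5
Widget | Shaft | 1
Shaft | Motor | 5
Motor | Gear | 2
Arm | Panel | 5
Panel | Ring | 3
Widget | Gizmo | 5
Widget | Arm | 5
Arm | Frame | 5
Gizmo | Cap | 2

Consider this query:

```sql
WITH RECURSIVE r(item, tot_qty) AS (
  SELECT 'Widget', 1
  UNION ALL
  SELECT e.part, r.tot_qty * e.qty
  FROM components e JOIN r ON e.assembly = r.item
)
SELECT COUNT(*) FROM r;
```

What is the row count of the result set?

11

Base: (Widget, tot_qty=1).
Iteration 1: components of {Widget} -> Arm = 1*5 = 5, Gizmo = 1*5 = 5, Shaft = 1*1 = 1.
Iteration 2: components of {Arm,Gizmo,Shaft} -> Cap = 5*2 = 10, Frame = 5*5 = 25, Motor = 1*5 = 5, Panel = 5*5 = 25.
Iteration 3: components of {Cap,Frame,Motor,Panel} -> Gear = 5*2 = 10, Ring = 25*3 = 75.
Iteration 4: components of {Gear,Ring} -> Seal = 75*5 = 375.
Iteration 5: no further components; recursion stops.
Total rows emitted: 11.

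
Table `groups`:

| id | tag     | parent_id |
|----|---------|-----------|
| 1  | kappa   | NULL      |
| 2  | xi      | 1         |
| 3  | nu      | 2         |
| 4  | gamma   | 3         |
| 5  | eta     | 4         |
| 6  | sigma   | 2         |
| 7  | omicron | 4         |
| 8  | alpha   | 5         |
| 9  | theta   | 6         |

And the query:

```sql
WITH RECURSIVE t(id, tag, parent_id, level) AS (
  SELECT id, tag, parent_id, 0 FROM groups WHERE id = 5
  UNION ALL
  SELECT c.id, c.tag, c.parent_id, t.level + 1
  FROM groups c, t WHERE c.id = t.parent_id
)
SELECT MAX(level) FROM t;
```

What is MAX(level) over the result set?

Base: id=5 (eta), parent_id=4, level 0.
Iteration 1: join on id=4 -> gamma (id 4, parent_id=3, level 1).
Iteration 2: join on id=3 -> nu (id 3, parent_id=2, level 2).
Iteration 3: join on id=2 -> xi (id 2, parent_id=1, level 3).
Iteration 4: join on id=1 -> kappa (id 1, parent_id=NULL, level 4).
Iteration 5: parent_id is NULL; no match; recursion stops.
level values: 0, 1, 2, 3, 4; the maximum is 4.

4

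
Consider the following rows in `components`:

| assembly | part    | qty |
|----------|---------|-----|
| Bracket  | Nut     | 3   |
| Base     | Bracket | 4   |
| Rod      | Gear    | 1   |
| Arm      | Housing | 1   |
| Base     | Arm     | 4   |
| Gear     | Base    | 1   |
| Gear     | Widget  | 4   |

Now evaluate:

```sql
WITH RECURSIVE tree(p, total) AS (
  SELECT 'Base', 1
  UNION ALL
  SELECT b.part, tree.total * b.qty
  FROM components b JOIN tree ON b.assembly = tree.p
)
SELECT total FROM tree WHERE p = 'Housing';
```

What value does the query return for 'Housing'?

4

Base: (Base, total=1).
Iteration 1: components of {Base} -> Arm = 1*4 = 4, Bracket = 1*4 = 4.
Iteration 2: components of {Arm,Bracket} -> Housing = 4*1 = 4, Nut = 4*3 = 12.
Iteration 3: no further components; recursion stops.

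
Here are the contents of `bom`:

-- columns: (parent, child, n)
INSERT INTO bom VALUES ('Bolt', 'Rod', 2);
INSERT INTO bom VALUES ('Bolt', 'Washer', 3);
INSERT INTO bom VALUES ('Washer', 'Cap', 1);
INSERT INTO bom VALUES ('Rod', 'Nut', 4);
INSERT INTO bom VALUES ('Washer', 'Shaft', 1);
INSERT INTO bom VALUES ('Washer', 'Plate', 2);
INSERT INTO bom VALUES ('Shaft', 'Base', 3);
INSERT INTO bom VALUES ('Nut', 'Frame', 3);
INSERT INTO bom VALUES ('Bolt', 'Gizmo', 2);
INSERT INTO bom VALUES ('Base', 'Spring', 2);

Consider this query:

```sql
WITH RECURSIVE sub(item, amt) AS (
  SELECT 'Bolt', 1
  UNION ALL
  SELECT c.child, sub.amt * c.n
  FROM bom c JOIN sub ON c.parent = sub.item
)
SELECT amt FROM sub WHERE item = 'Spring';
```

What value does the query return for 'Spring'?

18

Base: (Bolt, amt=1).
Iteration 1: components of {Bolt} -> Gizmo = 1*2 = 2, Rod = 1*2 = 2, Washer = 1*3 = 3.
Iteration 2: components of {Gizmo,Rod,Washer} -> Cap = 3*1 = 3, Nut = 2*4 = 8, Plate = 3*2 = 6, Shaft = 3*1 = 3.
Iteration 3: components of {Cap,Nut,Plate,Shaft} -> Base = 3*3 = 9, Frame = 8*3 = 24.
Iteration 4: components of {Base,Frame} -> Spring = 9*2 = 18.
Iteration 5: no further components; recursion stops.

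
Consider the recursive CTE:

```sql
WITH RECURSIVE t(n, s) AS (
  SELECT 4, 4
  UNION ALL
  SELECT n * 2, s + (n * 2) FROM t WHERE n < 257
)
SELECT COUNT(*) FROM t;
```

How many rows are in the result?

8

Base: n=4, s=4.
Iteration 1: 4 < 257 holds -> n = 4 * 2 = 8, s = 4 + 8 = 12.
Iteration 2: 8 < 257 holds -> n = 8 * 2 = 16, s = 12 + 16 = 28.
Iteration 3: 16 < 257 holds -> n = 16 * 2 = 32, s = 28 + 32 = 60.
Iteration 4: 32 < 257 holds -> n = 32 * 2 = 64, s = 60 + 64 = 124.
Iteration 5: 64 < 257 holds -> n = 64 * 2 = 128, s = 124 + 128 = 252.
Iteration 6: 128 < 257 holds -> n = 128 * 2 = 256, s = 252 + 256 = 508.
Iteration 7: 256 < 257 holds -> n = 256 * 2 = 512, s = 508 + 512 = 1020.
Iteration 8: 512 < 257 fails; recursion stops.
Total rows emitted: 8.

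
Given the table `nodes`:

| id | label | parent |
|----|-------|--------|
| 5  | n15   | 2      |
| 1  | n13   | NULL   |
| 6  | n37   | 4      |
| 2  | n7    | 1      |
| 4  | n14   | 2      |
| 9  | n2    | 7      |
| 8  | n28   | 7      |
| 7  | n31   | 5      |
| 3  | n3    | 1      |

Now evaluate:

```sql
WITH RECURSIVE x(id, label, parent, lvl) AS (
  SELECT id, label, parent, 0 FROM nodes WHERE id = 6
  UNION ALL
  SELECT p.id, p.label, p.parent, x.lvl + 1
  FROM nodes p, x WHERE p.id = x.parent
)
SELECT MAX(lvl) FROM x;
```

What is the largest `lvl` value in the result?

Base: id=6 (n37), parent=4, lvl 0.
Iteration 1: join on id=4 -> n14 (id 4, parent=2, lvl 1).
Iteration 2: join on id=2 -> n7 (id 2, parent=1, lvl 2).
Iteration 3: join on id=1 -> n13 (id 1, parent=NULL, lvl 3).
Iteration 4: parent is NULL; no match; recursion stops.
lvl values: 0, 1, 2, 3; the maximum is 3.

3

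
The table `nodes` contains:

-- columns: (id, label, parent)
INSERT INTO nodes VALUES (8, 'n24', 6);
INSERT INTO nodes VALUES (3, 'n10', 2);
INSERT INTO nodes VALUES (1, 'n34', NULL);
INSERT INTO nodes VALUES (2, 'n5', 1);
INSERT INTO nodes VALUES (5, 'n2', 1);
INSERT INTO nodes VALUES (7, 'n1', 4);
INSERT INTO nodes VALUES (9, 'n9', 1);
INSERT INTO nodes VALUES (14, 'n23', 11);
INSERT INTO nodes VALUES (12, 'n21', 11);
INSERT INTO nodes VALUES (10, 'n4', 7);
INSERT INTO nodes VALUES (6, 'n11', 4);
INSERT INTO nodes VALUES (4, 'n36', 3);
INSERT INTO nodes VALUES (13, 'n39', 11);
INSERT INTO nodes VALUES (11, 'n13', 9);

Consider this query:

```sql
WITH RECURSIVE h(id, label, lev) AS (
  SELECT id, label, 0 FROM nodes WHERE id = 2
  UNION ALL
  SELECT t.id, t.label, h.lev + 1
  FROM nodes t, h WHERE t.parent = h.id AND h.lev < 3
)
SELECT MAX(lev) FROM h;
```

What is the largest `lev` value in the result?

3

Base: id=2 (n5) at lev 0.
Iteration 1: rows with parent in {2} -> n10 (id 3, lev 1).
Iteration 2: rows with parent in {3} -> n36 (id 4, lev 2).
Iteration 3: rows with parent in {4} -> n11 (id 6, lev 3), n1 (id 7, lev 3).
Iteration 4: lev < 3 fails for all current rows; recursion stops.
lev values: 0, 1, 2, 3, 3; the maximum is 3.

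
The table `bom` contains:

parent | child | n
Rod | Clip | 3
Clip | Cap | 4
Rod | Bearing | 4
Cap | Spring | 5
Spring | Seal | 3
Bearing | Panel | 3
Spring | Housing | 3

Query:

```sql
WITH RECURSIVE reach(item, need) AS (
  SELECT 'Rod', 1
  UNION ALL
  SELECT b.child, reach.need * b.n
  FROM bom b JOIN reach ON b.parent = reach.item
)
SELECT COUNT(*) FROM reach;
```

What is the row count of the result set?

Base: (Rod, need=1).
Iteration 1: components of {Rod} -> Bearing = 1*4 = 4, Clip = 1*3 = 3.
Iteration 2: components of {Bearing,Clip} -> Cap = 3*4 = 12, Panel = 4*3 = 12.
Iteration 3: components of {Cap,Panel} -> Spring = 12*5 = 60.
Iteration 4: components of {Spring} -> Housing = 60*3 = 180, Seal = 60*3 = 180.
Iteration 5: no further components; recursion stops.
Total rows emitted: 8.

8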